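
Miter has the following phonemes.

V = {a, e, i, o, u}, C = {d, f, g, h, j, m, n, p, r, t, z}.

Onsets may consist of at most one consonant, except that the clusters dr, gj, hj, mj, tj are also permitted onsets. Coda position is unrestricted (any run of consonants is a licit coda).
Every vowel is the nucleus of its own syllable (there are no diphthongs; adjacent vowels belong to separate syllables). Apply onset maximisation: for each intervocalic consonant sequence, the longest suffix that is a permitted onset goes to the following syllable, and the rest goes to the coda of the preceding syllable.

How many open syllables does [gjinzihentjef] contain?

Nuclei (vowels): i, i, e, e → 4 syllables.
Between /i/ (V1) and /i/ (V2): cluster /nz/ — the longest permitted-onset suffix is /z/; onset = /z/, preceding coda = /n/.
Between /i/ (V2) and /e/ (V3): /h/ → onset of the next syllable (single consonants are always licit onsets).
Between /e/ (V3) and /e/ (V4): /ntj/; trying suffixes from longest down, /tj/ is the first permitted one, so coda /n/ | onset /tj/.
Syllabification: gjin.zi.hen.tjef.
Classifying each syllable: /gjin/ (closed), /zi/ (open), /hen/ (closed), /tjef/ (closed).
Open syllables: 1.

1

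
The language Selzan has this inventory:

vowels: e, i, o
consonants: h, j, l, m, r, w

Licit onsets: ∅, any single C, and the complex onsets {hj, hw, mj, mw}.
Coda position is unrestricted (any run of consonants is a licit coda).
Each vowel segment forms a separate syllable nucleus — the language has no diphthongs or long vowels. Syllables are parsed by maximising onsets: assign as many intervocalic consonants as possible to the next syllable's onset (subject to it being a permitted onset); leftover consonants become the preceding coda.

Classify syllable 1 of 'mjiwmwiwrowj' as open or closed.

closed

Nuclei (vowels): i, i, o → 3 syllables.
V1 /i/ – V2 /i/: /wmw/; trying suffixes from longest down, /mw/ is the first permitted one, so coda /w/ | onset /mw/.
V2 /i/ – V3 /o/: /wr/ — longest licit onset from the right is /r/, leaving /w/ as coda.
So the parse is mjiw.mwiw.rowj.
Syllable 1 is /mjiw/ with coda /w/, so it is closed.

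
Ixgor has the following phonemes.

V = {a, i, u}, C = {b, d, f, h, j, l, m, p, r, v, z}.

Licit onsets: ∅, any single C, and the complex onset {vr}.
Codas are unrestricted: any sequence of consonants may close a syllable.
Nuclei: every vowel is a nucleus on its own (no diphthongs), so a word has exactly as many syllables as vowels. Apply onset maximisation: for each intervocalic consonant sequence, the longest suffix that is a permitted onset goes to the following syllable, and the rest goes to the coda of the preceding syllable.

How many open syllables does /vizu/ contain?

Nuclei (vowels): i, u → 2 syllables.
V1 /i/ – V2 /u/: /z/ → onset of the next syllable (single consonants are always licit onsets).
So the parse is vi.zu.
Classifying each syllable: /vi/ (open), /zu/ (open).
Open syllables: 2.

2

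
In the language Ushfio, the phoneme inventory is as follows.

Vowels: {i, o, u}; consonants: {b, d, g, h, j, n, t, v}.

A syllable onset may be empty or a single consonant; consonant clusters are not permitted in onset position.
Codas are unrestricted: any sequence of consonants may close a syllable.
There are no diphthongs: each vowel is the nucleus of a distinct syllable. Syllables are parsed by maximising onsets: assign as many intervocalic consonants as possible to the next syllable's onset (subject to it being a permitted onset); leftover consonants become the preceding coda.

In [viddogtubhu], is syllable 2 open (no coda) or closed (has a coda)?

Vowels present: i, o, u, u; each is a nucleus, giving 4 syllables.
V1 /i/ – V2 /o/: /dd/ splits as /d/ + /d/ (/d/ is the longest suffix that is a licit onset).
V2 /o/ – V3 /u/: /gt/ splits as /g/ + /t/ (/t/ is the longest suffix that is a licit onset).
V3 /u/ – V4 /u/: cluster /bh/ — the longest permitted-onset suffix is /h/; onset = /h/, preceding coda = /b/.
Result: vid.dog.tub.hu.
Syllable 2 is /dog/ with coda /g/, so it is closed.

closed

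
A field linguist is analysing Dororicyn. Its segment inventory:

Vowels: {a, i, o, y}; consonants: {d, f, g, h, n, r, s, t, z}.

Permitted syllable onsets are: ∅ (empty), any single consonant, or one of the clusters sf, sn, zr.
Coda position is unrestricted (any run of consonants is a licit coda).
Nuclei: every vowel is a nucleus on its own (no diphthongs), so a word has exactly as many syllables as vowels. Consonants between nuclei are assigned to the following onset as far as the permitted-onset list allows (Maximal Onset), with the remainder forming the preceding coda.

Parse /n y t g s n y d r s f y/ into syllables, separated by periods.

nytg.snydr.sfy

Nuclei (vowels): y, y, y → 3 syllables.
σ1/σ2 boundary: /tgsn/ splits as /tg/ + /sn/ (/sn/ is the longest suffix that is a licit onset).
σ2/σ3 boundary: /drsf/ splits as /dr/ + /sf/ (/sf/ is the longest suffix that is a licit onset).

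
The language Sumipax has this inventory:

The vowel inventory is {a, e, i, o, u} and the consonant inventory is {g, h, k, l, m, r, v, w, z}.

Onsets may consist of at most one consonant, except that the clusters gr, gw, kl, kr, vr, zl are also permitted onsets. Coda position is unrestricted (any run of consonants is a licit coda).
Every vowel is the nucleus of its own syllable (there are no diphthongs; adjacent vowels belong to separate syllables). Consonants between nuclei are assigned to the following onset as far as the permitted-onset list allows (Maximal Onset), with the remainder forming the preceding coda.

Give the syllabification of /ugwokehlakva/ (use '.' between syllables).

u.gwo.keh.lak.va

Nuclei (vowels): u, o, e, a, a → 5 syllables.
/u…o/ gap (V1→V2): cluster /gw/ — /gw/ is itself a permitted onset, so the whole cluster goes right; preceding coda = ∅.
/o…e/ gap (V2→V3): just /k/ — single C goes to the following onset.
/e…a/ gap (V3→V4): /hl/ — longest licit onset from the right is /l/, leaving /h/ as coda.
/a…a/ gap (V4→V5): /kv/ splits as /k/ + /v/ (/v/ is the longest suffix that is a licit onset).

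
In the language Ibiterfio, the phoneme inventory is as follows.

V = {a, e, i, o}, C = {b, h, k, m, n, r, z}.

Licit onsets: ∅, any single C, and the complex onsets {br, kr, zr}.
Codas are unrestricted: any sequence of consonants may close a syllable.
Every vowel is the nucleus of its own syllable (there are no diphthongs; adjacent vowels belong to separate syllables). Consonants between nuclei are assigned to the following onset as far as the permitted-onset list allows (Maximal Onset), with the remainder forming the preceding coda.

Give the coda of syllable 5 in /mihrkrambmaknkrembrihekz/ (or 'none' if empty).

none

Vowels present: i, a, a, e, i, e; each is a nucleus, giving 6 syllables.
V1 /i/ – V2 /a/: /hrkr/; trying suffixes from longest down, /kr/ is the first permitted one, so coda /hr/ | onset /kr/.
V2 /a/ – V3 /a/: /mbm/ — longest licit onset from the right is /m/, leaving /mb/ as coda.
V3 /a/ – V4 /e/: /knkr/; trying suffixes from longest down, /kr/ is the first permitted one, so coda /kn/ | onset /kr/.
V4 /e/ – V5 /i/: cluster /mbr/ — the longest permitted-onset suffix is /br/; onset = /br/, preceding coda = /m/.
V5 /i/ – V6 /e/: /h/ → onset of the next syllable (single consonants are always licit onsets).
Result: mihr.kramb.makn.krem.bri.hekz.
Syllable 5 is /bri/: onset /br/, nucleus /i/, coda ∅.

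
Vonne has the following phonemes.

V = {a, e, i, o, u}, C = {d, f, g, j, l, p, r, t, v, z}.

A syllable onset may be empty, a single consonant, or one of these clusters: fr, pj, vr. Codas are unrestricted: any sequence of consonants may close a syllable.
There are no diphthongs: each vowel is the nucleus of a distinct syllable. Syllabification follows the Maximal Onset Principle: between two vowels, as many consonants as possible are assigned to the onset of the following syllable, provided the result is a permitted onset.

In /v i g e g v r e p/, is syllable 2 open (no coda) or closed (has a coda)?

closed

Nuclei (vowels): i, e, e → 3 syllables.
Between /i/ (V1) and /e/ (V2): /g/ → onset of the next syllable (single consonants are always licit onsets).
Between /e/ (V2) and /e/ (V3): /gvr/ — longest licit onset from the right is /vr/, leaving /g/ as coda.
So the parse is vi.geg.vrep.
Syllable 2 is /geg/ with coda /g/, so it is closed.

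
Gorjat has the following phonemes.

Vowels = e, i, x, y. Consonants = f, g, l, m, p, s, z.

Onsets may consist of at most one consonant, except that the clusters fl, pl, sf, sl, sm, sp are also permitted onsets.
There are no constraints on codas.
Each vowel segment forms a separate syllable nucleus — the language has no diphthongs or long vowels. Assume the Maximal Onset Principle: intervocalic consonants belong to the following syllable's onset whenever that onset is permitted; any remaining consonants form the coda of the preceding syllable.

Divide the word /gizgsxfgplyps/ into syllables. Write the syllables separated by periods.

gizg.sxfg.plyps

Nuclei (vowels): i, x, y → 3 syllables.
V1 /i/ – V2 /x/: cluster /zgs/ — the longest permitted-onset suffix is /s/; onset = /s/, preceding coda = /zg/.
V2 /x/ – V3 /y/: cluster /fgpl/ — the longest permitted-onset suffix is /pl/; onset = /pl/, preceding coda = /fg/.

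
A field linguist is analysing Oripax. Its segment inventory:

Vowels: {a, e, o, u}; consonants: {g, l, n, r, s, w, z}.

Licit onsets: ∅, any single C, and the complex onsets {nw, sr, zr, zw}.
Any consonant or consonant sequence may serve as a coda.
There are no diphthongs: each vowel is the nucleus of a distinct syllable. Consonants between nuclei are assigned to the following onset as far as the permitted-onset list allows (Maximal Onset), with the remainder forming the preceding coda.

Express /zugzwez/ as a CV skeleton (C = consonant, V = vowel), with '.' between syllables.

CVC.CCVC

Vowels present: u, e; each is a nucleus, giving 2 syllables.
σ1/σ2 boundary: /gzw/; trying suffixes from longest down, /zw/ is the first permitted one, so coda /g/ | onset /zw/.
So the parse is zug.zwez.
Mapping each syllable to C/V: /zug/ → CVC, /zwez/ → CCVC.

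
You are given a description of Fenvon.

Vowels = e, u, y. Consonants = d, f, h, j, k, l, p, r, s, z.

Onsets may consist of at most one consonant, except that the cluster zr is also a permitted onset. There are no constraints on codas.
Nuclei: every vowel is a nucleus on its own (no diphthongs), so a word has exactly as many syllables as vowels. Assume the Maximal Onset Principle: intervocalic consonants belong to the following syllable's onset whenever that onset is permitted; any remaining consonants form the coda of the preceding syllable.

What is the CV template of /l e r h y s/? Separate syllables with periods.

The vowels are e, y — 2 nuclei, so 2 syllables.
/e…y/ gap (V1→V2): /rh/ — longest licit onset from the right is /h/, leaving /r/ as coda.
Result: ler.hys.
Mapping each syllable to C/V: /ler/ → CVC, /hys/ → CVC.

CVC.CVC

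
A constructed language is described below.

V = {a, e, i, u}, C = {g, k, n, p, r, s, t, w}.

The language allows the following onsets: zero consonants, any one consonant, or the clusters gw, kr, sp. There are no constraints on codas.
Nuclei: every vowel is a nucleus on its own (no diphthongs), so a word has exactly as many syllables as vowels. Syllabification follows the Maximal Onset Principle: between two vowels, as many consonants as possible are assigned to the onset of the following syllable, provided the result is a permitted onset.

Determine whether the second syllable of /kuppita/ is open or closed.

Vowels present: u, i, a; each is a nucleus, giving 3 syllables.
V1 /u/ – V2 /i/: /pp/; trying suffixes from longest down, /p/ is the first permitted one, so coda /p/ | onset /p/.
V2 /i/ – V3 /a/: /t/ is a single consonant, so it becomes the next onset.
Result: kup.pi.ta.
Syllable 2 is /pi/; it ends in its nucleus with no coda, so it is open.

open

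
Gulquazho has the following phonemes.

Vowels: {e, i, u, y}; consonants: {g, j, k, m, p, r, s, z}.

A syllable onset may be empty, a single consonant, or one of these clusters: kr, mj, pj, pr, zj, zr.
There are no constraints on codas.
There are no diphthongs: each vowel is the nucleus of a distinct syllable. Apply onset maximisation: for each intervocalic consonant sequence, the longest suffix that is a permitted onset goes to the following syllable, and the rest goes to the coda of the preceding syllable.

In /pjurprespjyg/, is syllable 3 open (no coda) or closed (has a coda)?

Vowels present: u, e, y; each is a nucleus, giving 3 syllables.
/u…e/ gap (V1→V2): cluster /rpr/ — the longest permitted-onset suffix is /pr/; onset = /pr/, preceding coda = /r/.
/e…y/ gap (V2→V3): cluster /spj/ — the longest permitted-onset suffix is /pj/; onset = /pj/, preceding coda = /s/.
So the parse is pjur.pres.pjyg.
Syllable 3 is /pjyg/ with coda /g/, so it is closed.

closed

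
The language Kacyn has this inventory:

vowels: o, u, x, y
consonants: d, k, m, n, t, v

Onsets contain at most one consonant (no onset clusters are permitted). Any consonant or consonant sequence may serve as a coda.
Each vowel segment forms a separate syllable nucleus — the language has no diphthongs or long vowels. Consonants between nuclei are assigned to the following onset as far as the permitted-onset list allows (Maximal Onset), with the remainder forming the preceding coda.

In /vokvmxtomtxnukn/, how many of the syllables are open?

Vowels present: o, x, o, x, u; each is a nucleus, giving 5 syllables.
Between /o/ (V1) and /x/ (V2): /kvm/ — longest licit onset from the right is /m/, leaving /kv/ as coda.
Between /x/ (V2) and /o/ (V3): /t/ → onset of the next syllable (single consonants are always licit onsets).
Between /o/ (V3) and /x/ (V4): /mt/ splits as /m/ + /t/ (/t/ is the longest suffix that is a licit onset).
Between /x/ (V4) and /u/ (V5): /n/ is a single consonant, so it becomes the next onset.
Result: vokv.mx.tom.tx.nukn.
Classifying each syllable: /vokv/ (closed), /mx/ (open), /tom/ (closed), /tx/ (open), /nukn/ (closed).
Open syllables: 2.

2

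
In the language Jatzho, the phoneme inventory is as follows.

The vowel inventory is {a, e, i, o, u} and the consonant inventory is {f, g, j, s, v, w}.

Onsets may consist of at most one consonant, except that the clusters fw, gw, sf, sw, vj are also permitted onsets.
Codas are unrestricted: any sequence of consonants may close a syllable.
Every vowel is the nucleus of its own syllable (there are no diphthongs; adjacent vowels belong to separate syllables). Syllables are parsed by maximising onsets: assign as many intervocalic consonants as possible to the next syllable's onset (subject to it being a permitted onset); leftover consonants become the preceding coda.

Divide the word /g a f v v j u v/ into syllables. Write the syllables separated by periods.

The vowels are a, u — 2 nuclei, so 2 syllables.
σ1/σ2 boundary: cluster /fvvj/ — the longest permitted-onset suffix is /vj/; onset = /vj/, preceding coda = /fv/.

gafv.vjuv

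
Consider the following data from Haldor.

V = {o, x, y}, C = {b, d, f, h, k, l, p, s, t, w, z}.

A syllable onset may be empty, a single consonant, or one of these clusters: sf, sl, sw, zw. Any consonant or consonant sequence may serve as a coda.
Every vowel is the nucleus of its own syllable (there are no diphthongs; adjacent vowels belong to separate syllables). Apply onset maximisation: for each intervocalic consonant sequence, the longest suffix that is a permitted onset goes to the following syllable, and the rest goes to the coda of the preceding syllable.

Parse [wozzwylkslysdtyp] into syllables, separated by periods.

Vowels present: o, y, y, y; each is a nucleus, giving 4 syllables.
σ1/σ2 boundary: cluster /zzw/ — the longest permitted-onset suffix is /zw/; onset = /zw/, preceding coda = /z/.
σ2/σ3 boundary: /lksl/ splits as /lk/ + /sl/ (/sl/ is the longest suffix that is a licit onset).
σ3/σ4 boundary: cluster /sdt/ — the longest permitted-onset suffix is /t/; onset = /t/, preceding coda = /sd/.

woz.zwylk.slysd.typ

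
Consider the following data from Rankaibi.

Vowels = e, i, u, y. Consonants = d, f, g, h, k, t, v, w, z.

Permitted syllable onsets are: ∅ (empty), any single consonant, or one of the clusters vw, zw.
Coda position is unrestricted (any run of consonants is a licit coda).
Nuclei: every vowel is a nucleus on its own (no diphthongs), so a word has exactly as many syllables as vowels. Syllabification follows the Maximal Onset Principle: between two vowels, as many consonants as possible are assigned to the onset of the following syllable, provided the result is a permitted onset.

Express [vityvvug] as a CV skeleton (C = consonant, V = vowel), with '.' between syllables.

CV.CVC.CVC

Vowels present: i, y, u; each is a nucleus, giving 3 syllables.
Between /i/ (V1) and /y/ (V2): /t/ → onset of the next syllable (single consonants are always licit onsets).
Between /y/ (V2) and /u/ (V3): /vv/ splits as /v/ + /v/ (/v/ is the longest suffix that is a licit onset).
Putting it together: vi.tyv.vug.
Mapping each syllable to C/V: /vi/ → CV, /tyv/ → CVC, /vug/ → CVC.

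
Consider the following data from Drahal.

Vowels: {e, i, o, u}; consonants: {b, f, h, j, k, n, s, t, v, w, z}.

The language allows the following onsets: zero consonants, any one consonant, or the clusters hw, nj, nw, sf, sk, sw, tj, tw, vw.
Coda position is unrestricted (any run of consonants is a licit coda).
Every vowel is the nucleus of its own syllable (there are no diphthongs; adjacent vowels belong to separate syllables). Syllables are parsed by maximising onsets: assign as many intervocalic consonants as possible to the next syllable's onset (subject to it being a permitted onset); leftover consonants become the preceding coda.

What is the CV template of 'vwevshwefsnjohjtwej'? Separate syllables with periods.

CCVCC.CCVCC.CCVCC.CCVC

Vowels present: e, e, o, e; each is a nucleus, giving 4 syllables.
/e…e/ gap (V1→V2): cluster /vshw/ — the longest permitted-onset suffix is /hw/; onset = /hw/, preceding coda = /vs/.
/e…o/ gap (V2→V3): cluster /fsnj/ — the longest permitted-onset suffix is /nj/; onset = /nj/, preceding coda = /fs/.
/o…e/ gap (V3→V4): /hjtw/; trying suffixes from longest down, /tw/ is the first permitted one, so coda /hj/ | onset /tw/.
Syllabification: vwevs.hwefs.njohj.twej.
Mapping each syllable to C/V: /vwevs/ → CCVCC, /hwefs/ → CCVCC, /njohj/ → CCVCC, /twej/ → CCVC.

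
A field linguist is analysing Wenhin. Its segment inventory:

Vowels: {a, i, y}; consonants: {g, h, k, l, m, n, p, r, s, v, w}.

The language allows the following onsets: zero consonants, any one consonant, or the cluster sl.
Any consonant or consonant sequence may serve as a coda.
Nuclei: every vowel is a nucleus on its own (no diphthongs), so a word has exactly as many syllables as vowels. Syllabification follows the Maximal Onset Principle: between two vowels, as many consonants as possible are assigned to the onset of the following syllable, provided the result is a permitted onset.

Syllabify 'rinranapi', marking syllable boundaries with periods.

rin.ra.na.pi

Nuclei (vowels): i, a, a, i → 4 syllables.
V1 /i/ – V2 /a/: /nr/ splits as /n/ + /r/ (/r/ is the longest suffix that is a licit onset).
V2 /a/ – V3 /a/: /n/ → onset of the next syllable (single consonants are always licit onsets).
V3 /a/ – V4 /i/: /p/ is a single consonant, so it becomes the next onset.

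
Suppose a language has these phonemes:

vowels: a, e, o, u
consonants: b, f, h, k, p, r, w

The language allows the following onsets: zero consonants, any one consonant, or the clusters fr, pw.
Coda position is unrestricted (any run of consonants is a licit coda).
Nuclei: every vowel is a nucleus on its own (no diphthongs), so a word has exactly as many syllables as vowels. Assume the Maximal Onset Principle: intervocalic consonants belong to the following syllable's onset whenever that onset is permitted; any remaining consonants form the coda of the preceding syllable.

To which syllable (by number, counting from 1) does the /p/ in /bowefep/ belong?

3

Vowels present: o, e, e; each is a nucleus, giving 3 syllables.
/o…e/ gap (V1→V2): /w/ → onset of the next syllable (single consonants are always licit onsets).
/e…e/ gap (V2→V3): just /f/ — single C goes to the following onset.
Syllabification: bo.we.fep.
The /p/ is in the coda of syllable 3 (/fep/).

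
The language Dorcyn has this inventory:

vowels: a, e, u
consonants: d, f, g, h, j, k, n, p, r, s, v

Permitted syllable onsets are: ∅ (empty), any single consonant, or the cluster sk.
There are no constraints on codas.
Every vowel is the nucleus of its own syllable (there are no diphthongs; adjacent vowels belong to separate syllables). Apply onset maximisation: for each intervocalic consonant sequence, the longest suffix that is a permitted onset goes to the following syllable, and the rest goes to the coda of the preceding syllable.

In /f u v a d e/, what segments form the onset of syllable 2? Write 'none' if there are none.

v

Nuclei (vowels): u, a, e → 3 syllables.
/u…a/ gap (V1→V2): /v/ → onset of the next syllable (single consonants are always licit onsets).
/a…e/ gap (V2→V3): just /d/ — single C goes to the following onset.
So the parse is fu.va.de.
Syllable 2 is /va/: onset /v/, nucleus /a/, coda ∅.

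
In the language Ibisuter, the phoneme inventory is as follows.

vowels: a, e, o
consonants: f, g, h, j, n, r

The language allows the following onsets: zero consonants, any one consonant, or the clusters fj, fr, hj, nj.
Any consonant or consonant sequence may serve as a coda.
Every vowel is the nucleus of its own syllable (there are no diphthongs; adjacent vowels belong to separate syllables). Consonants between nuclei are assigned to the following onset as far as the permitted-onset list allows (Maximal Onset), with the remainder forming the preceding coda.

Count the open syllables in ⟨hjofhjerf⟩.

Vowels present: o, e; each is a nucleus, giving 2 syllables.
σ1/σ2 boundary: /fhj/; trying suffixes from longest down, /hj/ is the first permitted one, so coda /f/ | onset /hj/.
Result: hjof.hjerf.
Classifying each syllable: /hjof/ (closed), /hjerf/ (closed).
Open syllables: 0.

0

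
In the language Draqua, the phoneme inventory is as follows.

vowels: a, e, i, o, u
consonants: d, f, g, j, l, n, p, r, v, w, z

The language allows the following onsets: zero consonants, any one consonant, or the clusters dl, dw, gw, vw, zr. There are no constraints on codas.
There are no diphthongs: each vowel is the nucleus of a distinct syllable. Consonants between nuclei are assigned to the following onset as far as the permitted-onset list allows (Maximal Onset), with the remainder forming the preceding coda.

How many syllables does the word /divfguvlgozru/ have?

4

Vowels present: i, u, o, u; each is a nucleus, giving 4 syllables.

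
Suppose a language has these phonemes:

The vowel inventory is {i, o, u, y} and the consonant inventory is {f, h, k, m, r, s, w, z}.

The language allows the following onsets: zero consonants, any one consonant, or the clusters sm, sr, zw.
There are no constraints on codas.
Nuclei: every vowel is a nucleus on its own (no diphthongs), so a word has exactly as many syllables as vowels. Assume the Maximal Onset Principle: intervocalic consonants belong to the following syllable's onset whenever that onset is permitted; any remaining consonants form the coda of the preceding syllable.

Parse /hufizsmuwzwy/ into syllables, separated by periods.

hu.fiz.smuw.zwy

Nuclei (vowels): u, i, u, y → 4 syllables.
Between /u/ (V1) and /i/ (V2): /f/ → onset of the next syllable (single consonants are always licit onsets).
Between /i/ (V2) and /u/ (V3): cluster /zsm/ — the longest permitted-onset suffix is /sm/; onset = /sm/, preceding coda = /z/.
Between /u/ (V3) and /y/ (V4): /wzw/; trying suffixes from longest down, /zw/ is the first permitted one, so coda /w/ | onset /zw/.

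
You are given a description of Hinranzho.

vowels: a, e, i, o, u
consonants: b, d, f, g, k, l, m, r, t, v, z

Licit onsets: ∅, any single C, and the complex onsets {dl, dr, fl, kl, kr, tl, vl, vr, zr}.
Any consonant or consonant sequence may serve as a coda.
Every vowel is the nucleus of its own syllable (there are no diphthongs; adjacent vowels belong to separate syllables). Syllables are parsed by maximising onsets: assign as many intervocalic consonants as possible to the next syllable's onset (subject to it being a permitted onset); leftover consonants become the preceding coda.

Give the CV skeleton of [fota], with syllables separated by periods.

CV.CV

Nuclei (vowels): o, a → 2 syllables.
σ1/σ2 boundary: just /t/ — single C goes to the following onset.
Syllabification: fo.ta.
Mapping each syllable to C/V: /fo/ → CV, /ta/ → CV.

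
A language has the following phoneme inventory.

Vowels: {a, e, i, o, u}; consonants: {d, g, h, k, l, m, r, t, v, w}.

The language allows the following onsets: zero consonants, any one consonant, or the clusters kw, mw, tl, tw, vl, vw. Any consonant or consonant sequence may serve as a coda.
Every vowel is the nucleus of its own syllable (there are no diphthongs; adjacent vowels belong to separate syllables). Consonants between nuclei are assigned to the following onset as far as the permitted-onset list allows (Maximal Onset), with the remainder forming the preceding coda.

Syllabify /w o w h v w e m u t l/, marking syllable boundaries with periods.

wowh.vwe.mutl

Vowels present: o, e, u; each is a nucleus, giving 3 syllables.
σ1/σ2 boundary: /whvw/ — longest licit onset from the right is /vw/, leaving /wh/ as coda.
σ2/σ3 boundary: just /m/ — single C goes to the following onset.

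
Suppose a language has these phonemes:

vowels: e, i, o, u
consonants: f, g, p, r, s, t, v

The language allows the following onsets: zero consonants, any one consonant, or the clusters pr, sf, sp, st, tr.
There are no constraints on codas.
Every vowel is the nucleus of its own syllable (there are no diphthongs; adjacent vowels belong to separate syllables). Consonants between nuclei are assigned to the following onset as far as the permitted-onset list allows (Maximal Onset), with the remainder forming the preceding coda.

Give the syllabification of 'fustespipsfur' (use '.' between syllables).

Nuclei (vowels): u, e, i, u → 4 syllables.
Between /u/ (V1) and /e/ (V2): /st/ is a licit onset in full, so it all attaches to the next syllable.
Between /e/ (V2) and /i/ (V3): cluster /sp/ — /sp/ is itself a permitted onset, so the whole cluster goes right; preceding coda = ∅.
Between /i/ (V3) and /u/ (V4): /psf/ — longest licit onset from the right is /sf/, leaving /p/ as coda.

fu.ste.spip.sfur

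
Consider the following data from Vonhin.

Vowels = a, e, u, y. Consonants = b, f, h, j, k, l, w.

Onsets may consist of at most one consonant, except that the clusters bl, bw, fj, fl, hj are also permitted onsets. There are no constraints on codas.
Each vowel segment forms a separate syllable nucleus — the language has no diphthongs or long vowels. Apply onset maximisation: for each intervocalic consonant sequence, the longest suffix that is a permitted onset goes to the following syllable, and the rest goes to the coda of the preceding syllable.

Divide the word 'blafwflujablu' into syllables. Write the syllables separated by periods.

Nuclei (vowels): a, u, a, u → 4 syllables.
V1 /a/ – V2 /u/: cluster /fwfl/ — the longest permitted-onset suffix is /fl/; onset = /fl/, preceding coda = /fw/.
V2 /u/ – V3 /a/: /j/ → onset of the next syllable (single consonants are always licit onsets).
V3 /a/ – V4 /u/: cluster /bl/ — /bl/ is itself a permitted onset, so the whole cluster goes right; preceding coda = ∅.

blafw.flu.ja.blu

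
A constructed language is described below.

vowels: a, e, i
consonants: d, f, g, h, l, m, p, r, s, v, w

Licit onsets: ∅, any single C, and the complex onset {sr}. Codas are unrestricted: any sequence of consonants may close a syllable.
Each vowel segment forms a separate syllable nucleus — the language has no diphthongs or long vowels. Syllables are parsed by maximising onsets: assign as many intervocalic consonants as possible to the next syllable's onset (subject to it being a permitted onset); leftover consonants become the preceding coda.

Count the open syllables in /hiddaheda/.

3

Nuclei (vowels): i, a, e, a → 4 syllables.
Between /i/ (V1) and /a/ (V2): cluster /dd/ — the longest permitted-onset suffix is /d/; onset = /d/, preceding coda = /d/.
Between /a/ (V2) and /e/ (V3): just /h/ — single C goes to the following onset.
Between /e/ (V3) and /a/ (V4): /d/ → onset of the next syllable (single consonants are always licit onsets).
So the parse is hid.da.he.da.
Classifying each syllable: /hid/ (closed), /da/ (open), /he/ (open), /da/ (open).
Open syllables: 3.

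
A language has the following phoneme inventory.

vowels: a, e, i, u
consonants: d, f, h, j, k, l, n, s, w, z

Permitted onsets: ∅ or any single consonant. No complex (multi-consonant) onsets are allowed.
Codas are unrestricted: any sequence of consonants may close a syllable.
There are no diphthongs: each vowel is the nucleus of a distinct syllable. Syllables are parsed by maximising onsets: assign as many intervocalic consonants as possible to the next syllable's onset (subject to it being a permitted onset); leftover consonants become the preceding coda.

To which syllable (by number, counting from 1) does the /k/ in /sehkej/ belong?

The vowels are e, e — 2 nuclei, so 2 syllables.
/e…e/ gap (V1→V2): /hk/ splits as /h/ + /k/ (/k/ is the longest suffix that is a licit onset).
Putting it together: seh.kej.
The /k/ is in the onset of syllable 2 (/kej/).

2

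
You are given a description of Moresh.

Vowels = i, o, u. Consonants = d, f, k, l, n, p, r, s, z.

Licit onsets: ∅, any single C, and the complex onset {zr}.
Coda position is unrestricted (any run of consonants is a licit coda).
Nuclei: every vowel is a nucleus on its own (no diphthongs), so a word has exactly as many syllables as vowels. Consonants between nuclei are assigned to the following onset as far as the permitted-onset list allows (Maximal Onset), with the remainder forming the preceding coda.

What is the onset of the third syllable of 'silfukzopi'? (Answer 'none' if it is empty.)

The vowels are i, u, o, i — 4 nuclei, so 4 syllables.
V1 /i/ – V2 /u/: /lf/ splits as /l/ + /f/ (/f/ is the longest suffix that is a licit onset).
V2 /u/ – V3 /o/: /kz/; trying suffixes from longest down, /z/ is the first permitted one, so coda /k/ | onset /z/.
V3 /o/ – V4 /i/: /p/ → onset of the next syllable (single consonants are always licit onsets).
Syllabification: sil.fuk.zo.pi.
Syllable 3 is /zo/: onset /z/, nucleus /o/, coda ∅.

z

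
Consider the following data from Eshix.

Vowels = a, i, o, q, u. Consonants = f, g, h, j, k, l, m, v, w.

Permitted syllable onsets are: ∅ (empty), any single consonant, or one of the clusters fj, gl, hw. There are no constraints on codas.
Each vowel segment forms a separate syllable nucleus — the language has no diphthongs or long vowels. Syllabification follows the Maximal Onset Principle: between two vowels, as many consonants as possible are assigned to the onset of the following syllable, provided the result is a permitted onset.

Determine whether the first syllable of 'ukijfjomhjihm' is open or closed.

open

Nuclei (vowels): u, i, o, i → 4 syllables.
V1 /u/ – V2 /i/: just /k/ — single C goes to the following onset.
V2 /i/ – V3 /o/: /jfj/ — longest licit onset from the right is /fj/, leaving /j/ as coda.
V3 /o/ – V4 /i/: /mhj/; trying suffixes from longest down, /j/ is the first permitted one, so coda /mh/ | onset /j/.
Syllabification: u.kij.fjomh.jihm.
Syllable 1 is /u/; it ends in its nucleus with no coda, so it is open.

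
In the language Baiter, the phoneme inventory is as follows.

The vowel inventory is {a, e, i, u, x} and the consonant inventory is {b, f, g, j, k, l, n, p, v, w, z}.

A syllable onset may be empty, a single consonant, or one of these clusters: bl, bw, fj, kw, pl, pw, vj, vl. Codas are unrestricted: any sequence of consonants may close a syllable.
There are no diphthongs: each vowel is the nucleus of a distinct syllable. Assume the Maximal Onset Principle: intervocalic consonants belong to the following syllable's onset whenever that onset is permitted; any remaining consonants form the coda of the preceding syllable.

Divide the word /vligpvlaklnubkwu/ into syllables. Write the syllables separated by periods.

vligp.vlakl.nub.kwu

Nuclei (vowels): i, a, u, u → 4 syllables.
σ1/σ2 boundary: /gpvl/ — longest licit onset from the right is /vl/, leaving /gp/ as coda.
σ2/σ3 boundary: /kln/ splits as /kl/ + /n/ (/n/ is the longest suffix that is a licit onset).
σ3/σ4 boundary: /bkw/ splits as /b/ + /kw/ (/kw/ is the longest suffix that is a licit onset).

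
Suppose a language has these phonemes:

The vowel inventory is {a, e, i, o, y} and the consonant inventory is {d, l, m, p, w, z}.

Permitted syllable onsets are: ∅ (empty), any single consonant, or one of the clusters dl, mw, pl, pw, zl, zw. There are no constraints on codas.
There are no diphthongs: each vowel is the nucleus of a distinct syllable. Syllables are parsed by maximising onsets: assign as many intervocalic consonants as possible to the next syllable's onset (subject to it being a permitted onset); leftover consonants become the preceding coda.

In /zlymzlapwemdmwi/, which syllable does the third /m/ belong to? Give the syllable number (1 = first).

4

The vowels are y, a, e, i — 4 nuclei, so 4 syllables.
V1 /y/ – V2 /a/: /mzl/; trying suffixes from longest down, /zl/ is the first permitted one, so coda /m/ | onset /zl/.
V2 /a/ – V3 /e/: cluster /pw/ — /pw/ is itself a permitted onset, so the whole cluster goes right; preceding coda = ∅.
V3 /e/ – V4 /i/: /mdmw/; trying suffixes from longest down, /mw/ is the first permitted one, so coda /md/ | onset /mw/.
Syllabification: zlym.zla.pwemd.mwi.
The third /m/ is in the onset of syllable 4 (/mwi/).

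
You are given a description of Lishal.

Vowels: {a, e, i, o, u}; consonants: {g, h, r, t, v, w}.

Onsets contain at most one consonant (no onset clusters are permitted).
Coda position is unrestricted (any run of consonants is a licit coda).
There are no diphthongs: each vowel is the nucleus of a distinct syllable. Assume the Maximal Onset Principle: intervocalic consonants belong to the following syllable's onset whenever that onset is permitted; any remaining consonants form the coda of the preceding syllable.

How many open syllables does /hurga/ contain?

1

Nuclei (vowels): u, a → 2 syllables.
σ1/σ2 boundary: /rg/ splits as /r/ + /g/ (/g/ is the longest suffix that is a licit onset).
Syllabification: hur.ga.
Classifying each syllable: /hur/ (closed), /ga/ (open).
Open syllables: 1.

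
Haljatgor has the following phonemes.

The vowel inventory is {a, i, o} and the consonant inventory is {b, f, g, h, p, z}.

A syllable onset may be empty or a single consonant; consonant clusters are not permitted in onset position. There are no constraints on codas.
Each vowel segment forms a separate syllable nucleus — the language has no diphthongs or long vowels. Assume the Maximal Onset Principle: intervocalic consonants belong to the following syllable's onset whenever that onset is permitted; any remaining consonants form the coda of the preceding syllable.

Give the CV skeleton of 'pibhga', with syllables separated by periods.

CVCC.CV

Vowels present: i, a; each is a nucleus, giving 2 syllables.
σ1/σ2 boundary: /bhg/ splits as /bh/ + /g/ (/g/ is the longest suffix that is a licit onset).
Putting it together: pibh.ga.
Mapping each syllable to C/V: /pibh/ → CVCC, /ga/ → CV.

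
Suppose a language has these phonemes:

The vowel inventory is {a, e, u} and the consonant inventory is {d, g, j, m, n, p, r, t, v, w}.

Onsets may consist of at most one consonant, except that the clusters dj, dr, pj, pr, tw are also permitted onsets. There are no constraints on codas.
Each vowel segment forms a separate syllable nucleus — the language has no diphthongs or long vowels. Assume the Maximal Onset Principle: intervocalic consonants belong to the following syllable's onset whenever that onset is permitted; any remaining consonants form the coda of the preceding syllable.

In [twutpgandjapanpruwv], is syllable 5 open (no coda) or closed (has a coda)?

closed

Nuclei (vowels): u, a, a, a, u → 5 syllables.
V1 /u/ – V2 /a/: /tpg/; trying suffixes from longest down, /g/ is the first permitted one, so coda /tp/ | onset /g/.
V2 /a/ – V3 /a/: /ndj/ — longest licit onset from the right is /dj/, leaving /n/ as coda.
V3 /a/ – V4 /a/: /p/ is a single consonant, so it becomes the next onset.
V4 /a/ – V5 /u/: /npr/; trying suffixes from longest down, /pr/ is the first permitted one, so coda /n/ | onset /pr/.
Syllabification: twutp.gan.dja.pan.pruwv.
Syllable 5 is /pruwv/ with coda /wv/, so it is closed.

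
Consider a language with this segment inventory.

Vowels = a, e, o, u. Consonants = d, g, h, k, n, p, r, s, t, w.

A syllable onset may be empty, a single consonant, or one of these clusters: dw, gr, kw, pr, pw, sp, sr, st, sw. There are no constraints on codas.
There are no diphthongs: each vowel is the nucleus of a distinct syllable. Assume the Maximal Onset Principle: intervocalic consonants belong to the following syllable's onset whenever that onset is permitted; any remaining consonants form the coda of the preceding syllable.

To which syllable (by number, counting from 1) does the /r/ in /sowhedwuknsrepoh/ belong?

Vowels present: o, e, u, e, o; each is a nucleus, giving 5 syllables.
σ1/σ2 boundary: /wh/ — longest licit onset from the right is /h/, leaving /w/ as coda.
σ2/σ3 boundary: cluster /dw/ — /dw/ is itself a permitted onset, so the whole cluster goes right; preceding coda = ∅.
σ3/σ4 boundary: /knsr/; trying suffixes from longest down, /sr/ is the first permitted one, so coda /kn/ | onset /sr/.
σ4/σ5 boundary: /p/ → onset of the next syllable (single consonants are always licit onsets).
Result: sow.he.dwukn.sre.poh.
The /r/ is in the onset of syllable 4 (/sre/).

4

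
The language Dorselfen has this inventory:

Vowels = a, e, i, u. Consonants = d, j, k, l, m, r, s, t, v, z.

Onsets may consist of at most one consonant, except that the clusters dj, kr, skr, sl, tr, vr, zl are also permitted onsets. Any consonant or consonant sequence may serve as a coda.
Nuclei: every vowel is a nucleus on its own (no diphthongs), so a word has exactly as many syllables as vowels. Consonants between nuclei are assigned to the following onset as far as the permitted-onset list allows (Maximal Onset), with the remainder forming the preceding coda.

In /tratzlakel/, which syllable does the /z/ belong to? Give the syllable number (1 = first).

2

Vowels present: a, a, e; each is a nucleus, giving 3 syllables.
Between /a/ (V1) and /a/ (V2): /tzl/ — longest licit onset from the right is /zl/, leaving /t/ as coda.
Between /a/ (V2) and /e/ (V3): /k/ → onset of the next syllable (single consonants are always licit onsets).
Syllabification: trat.zla.kel.
The /z/ is in the onset of syllable 2 (/zla/).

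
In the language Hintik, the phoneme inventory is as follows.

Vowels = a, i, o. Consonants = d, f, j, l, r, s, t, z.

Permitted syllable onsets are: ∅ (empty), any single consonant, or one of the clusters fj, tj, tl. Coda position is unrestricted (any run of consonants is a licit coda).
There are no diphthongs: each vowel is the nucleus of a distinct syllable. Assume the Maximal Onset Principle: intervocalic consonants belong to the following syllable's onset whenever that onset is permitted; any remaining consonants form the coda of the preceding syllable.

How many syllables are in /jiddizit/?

Nuclei (vowels): i, i, i → 3 syllables.

3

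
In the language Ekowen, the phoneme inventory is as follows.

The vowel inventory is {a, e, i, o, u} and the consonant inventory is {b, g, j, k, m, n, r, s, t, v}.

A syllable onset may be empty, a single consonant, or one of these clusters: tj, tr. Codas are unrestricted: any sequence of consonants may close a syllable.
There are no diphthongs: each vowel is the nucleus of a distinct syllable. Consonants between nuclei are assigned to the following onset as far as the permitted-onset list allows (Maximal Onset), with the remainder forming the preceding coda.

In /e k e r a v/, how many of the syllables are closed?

1

The vowels are e, e, a — 3 nuclei, so 3 syllables.
σ1/σ2 boundary: /k/ → onset of the next syllable (single consonants are always licit onsets).
σ2/σ3 boundary: /r/ is a single consonant, so it becomes the next onset.
Putting it together: e.ke.rav.
Classifying each syllable: /e/ (open), /ke/ (open), /rav/ (closed).
Closed syllables: 1.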